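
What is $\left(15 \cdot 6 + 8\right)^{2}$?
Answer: $9604$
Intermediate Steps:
$\left(15 \cdot 6 + 8\right)^{2} = \left(90 + 8\right)^{2} = 98^{2} = 9604$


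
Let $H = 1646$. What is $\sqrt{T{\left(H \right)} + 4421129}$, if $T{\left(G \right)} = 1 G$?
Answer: $5 \sqrt{176911} \approx 2103.0$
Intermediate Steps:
$T{\left(G \right)} = G$
$\sqrt{T{\left(H \right)} + 4421129} = \sqrt{1646 + 4421129} = \sqrt{4422775} = 5 \sqrt{176911}$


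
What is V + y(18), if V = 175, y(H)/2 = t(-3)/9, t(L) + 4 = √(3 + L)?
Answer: 1567/9 ≈ 174.11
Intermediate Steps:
t(L) = -4 + √(3 + L)
y(H) = -8/9 (y(H) = 2*((-4 + √(3 - 3))/9) = 2*((-4 + √0)*(⅑)) = 2*((-4 + 0)*(⅑)) = 2*(-4*⅑) = 2*(-4/9) = -8/9)
V + y(18) = 175 - 8/9 = 1567/9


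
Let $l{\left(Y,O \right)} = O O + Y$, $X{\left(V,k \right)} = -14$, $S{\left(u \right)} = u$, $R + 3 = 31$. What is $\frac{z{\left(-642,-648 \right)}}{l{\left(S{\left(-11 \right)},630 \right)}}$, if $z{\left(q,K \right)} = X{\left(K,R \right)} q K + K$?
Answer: $- \frac{5824872}{396889} \approx -14.676$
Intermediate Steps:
$R = 28$ ($R = -3 + 31 = 28$)
$l{\left(Y,O \right)} = Y + O^{2}$ ($l{\left(Y,O \right)} = O^{2} + Y = Y + O^{2}$)
$z{\left(q,K \right)} = K - 14 K q$ ($z{\left(q,K \right)} = - 14 q K + K = - 14 K q + K = K - 14 K q$)
$\frac{z{\left(-642,-648 \right)}}{l{\left(S{\left(-11 \right)},630 \right)}} = \frac{\left(-648\right) \left(1 - -8988\right)}{-11 + 630^{2}} = \frac{\left(-648\right) \left(1 + 8988\right)}{-11 + 396900} = \frac{\left(-648\right) 8989}{396889} = \left(-5824872\right) \frac{1}{396889} = - \frac{5824872}{396889}$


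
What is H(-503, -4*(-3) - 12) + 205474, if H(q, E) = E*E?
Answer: 205474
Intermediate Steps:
H(q, E) = E**2
H(-503, -4*(-3) - 12) + 205474 = (-4*(-3) - 12)**2 + 205474 = (12 - 12)**2 + 205474 = 0**2 + 205474 = 0 + 205474 = 205474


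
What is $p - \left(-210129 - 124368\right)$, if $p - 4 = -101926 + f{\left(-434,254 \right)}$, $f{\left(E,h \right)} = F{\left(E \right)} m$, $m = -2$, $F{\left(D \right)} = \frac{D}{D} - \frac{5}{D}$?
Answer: $\frac{50468336}{217} \approx 2.3257 \cdot 10^{5}$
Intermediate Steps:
$F{\left(D \right)} = 1 - \frac{5}{D}$
$f{\left(E,h \right)} = - \frac{2 \left(-5 + E\right)}{E}$ ($f{\left(E,h \right)} = \frac{-5 + E}{E} \left(-2\right) = - \frac{2 \left(-5 + E\right)}{E}$)
$p = - \frac{22117513}{217}$ ($p = 4 - \left(101928 + \frac{5}{217}\right) = 4 + \left(-101926 + \left(-2 + 10 \left(- \frac{1}{434}\right)\right)\right) = 4 - \frac{22118381}{217} = - \frac{22117513}{217} \approx -1.0192 \cdot 10^{5}$)
$p - \left(-210129 - 124368\right) = - \frac{22117513}{217} - \left(-210129 - 124368\right) = - \frac{22117513}{217} - -334497 = - \frac{22117513}{217} + 334497 = \frac{50468336}{217}$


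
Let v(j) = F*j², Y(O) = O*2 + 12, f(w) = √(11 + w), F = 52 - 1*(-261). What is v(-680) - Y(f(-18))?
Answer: 144731188 - 2*I*√7 ≈ 1.4473e+8 - 5.2915*I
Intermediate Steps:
F = 313 (F = 52 + 261 = 313)
Y(O) = 12 + 2*O (Y(O) = 2*O + 12 = 12 + 2*O)
v(j) = 313*j²
v(-680) - Y(f(-18)) = 313*(-680)² - (12 + 2*√(11 - 18)) = 313*462400 - (12 + 2*√(-7)) = 144731200 - (12 + 2*(I*√7)) = 144731200 - (12 + 2*I*√7) = 144731200 + (-12 - 2*I*√7) = 144731188 - 2*I*√7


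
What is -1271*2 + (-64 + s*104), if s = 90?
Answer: 6754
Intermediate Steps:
-1271*2 + (-64 + s*104) = -1271*2 + (-64 + 90*104) = -2542 + (-64 + 9360) = -2542 + 9296 = 6754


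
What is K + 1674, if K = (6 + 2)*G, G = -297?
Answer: -702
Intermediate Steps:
K = -2376 (K = (6 + 2)*(-297) = 8*(-297) = -2376)
K + 1674 = -2376 + 1674 = -702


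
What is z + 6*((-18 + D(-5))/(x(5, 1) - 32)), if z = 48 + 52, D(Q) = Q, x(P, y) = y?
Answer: 3238/31 ≈ 104.45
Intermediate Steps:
z = 100
z + 6*((-18 + D(-5))/(x(5, 1) - 32)) = 100 + 6*((-18 - 5)/(1 - 32)) = 100 + 6*(-23/(-31)) = 100 + 6*(-23*(-1/31)) = 100 + 6*(23/31) = 100 + 138/31 = 3238/31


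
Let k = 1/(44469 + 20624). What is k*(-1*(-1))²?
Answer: 1/65093 ≈ 1.5363e-5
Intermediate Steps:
k = 1/65093 ≈ 1.5363e-5
k*(-1*(-1))² = (-1*(-1))²/65093 = (1/65093)*1² = (1/65093)*1 = 1/65093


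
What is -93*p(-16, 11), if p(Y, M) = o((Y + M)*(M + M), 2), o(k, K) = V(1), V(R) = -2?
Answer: 186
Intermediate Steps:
o(k, K) = -2
p(Y, M) = -2
-93*p(-16, 11) = -93*(-2) = 186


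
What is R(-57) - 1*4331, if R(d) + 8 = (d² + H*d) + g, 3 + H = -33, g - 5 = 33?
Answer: 1000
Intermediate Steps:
g = 38 (g = 5 + 33 = 38)
H = -36 (H = -3 - 33 = -36)
R(d) = 30 + d² - 36*d (R(d) = -8 + ((d² - 36*d) + 38) = -8 + (38 + d² - 36*d) = 30 + d² - 36*d)
R(-57) - 1*4331 = (30 + (-57)² - 36*(-57)) - 1*4331 = (30 + 3249 + 2052) - 4331 = 5331 - 4331 = 1000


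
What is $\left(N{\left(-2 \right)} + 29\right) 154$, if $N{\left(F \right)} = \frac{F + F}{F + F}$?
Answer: $4620$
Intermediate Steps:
$N{\left(F \right)} = 1$ ($N{\left(F \right)} = \frac{2 F}{2 F} = 2 F \frac{1}{2 F} = 1$)
$\left(N{\left(-2 \right)} + 29\right) 154 = \left(1 + 29\right) 154 = 30 \cdot 154 = 4620$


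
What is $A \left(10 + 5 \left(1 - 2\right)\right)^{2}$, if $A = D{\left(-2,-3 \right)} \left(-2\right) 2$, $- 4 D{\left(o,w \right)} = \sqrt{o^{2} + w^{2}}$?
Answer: $25 \sqrt{13} \approx 90.139$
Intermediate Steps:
$D{\left(o,w \right)} = - \frac{\sqrt{o^{2} + w^{2}}}{4}$
$A = \sqrt{13}$ ($A = - \frac{\sqrt{\left(-2\right)^{2} + \left(-3\right)^{2}}}{4} \left(-2\right) 2 = - \frac{\sqrt{4 + 9}}{4} \left(-2\right) 2 = - \frac{\sqrt{13}}{4} \left(-2\right) 2 = \frac{\sqrt{13}}{2} \cdot 2 = \sqrt{13} \approx 3.6056$)
$A \left(10 + 5 \left(1 - 2\right)\right)^{2} = \sqrt{13} \left(10 + 5 \left(1 - 2\right)\right)^{2} = \sqrt{13} \left(10 + 5 \left(-1\right)\right)^{2} = \sqrt{13} \left(10 - 5\right)^{2} = \sqrt{13} \cdot 5^{2} = \sqrt{13} \cdot 25 = 25 \sqrt{13}$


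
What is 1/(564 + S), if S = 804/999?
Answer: 333/188080 ≈ 0.0017705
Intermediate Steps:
S = 268/333 (S = 804*(1/999) = 268/333 ≈ 0.80480)
1/(564 + S) = 1/(564 + 268/333) = 1/(188080/333) = 333/188080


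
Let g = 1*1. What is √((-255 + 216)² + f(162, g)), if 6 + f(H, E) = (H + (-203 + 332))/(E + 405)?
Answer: √249844686/406 ≈ 38.932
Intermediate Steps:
g = 1
f(H, E) = -6 + (129 + H)/(405 + E) (f(H, E) = -6 + (H + (-203 + 332))/(E + 405) = -6 + (H + 129)/(405 + E) = -6 + (129 + H)/(405 + E))
√((-255 + 216)² + f(162, g)) = √((-255 + 216)² + (-2301 + 162 - 6*1)/(405 + 1)) = √((-39)² + (-2301 + 162 - 6)/406) = √(1521 + (1/406)*(-2145)) = √(1521 - 2145/406) = √(615381/406) = √249844686/406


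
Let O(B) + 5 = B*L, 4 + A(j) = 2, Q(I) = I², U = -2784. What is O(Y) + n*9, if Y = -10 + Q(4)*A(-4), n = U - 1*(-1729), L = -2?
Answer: -9416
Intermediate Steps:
A(j) = -2 (A(j) = -4 + 2 = -2)
n = -1055 (n = -2784 - 1*(-1729) = -2784 + 1729 = -1055)
Y = -42 (Y = -10 + 4²*(-2) = -10 + 16*(-2) = -10 - 32 = -42)
O(B) = -5 - 2*B (O(B) = -5 + B*(-2) = -5 - 2*B)
O(Y) + n*9 = (-5 - 2*(-42)) - 1055*9 = (-5 + 84) - 9495 = 79 - 9495 = -9416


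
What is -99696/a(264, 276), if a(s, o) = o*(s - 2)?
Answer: -4154/3013 ≈ -1.3787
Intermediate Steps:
a(s, o) = o*(-2 + s)
-99696/a(264, 276) = -99696*1/(276*(-2 + 264)) = -99696/(276*262) = -99696/72312 = -99696*1/72312 = -4154/3013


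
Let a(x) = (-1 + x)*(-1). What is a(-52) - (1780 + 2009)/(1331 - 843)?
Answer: 22075/488 ≈ 45.236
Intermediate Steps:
a(x) = 1 - x
a(-52) - (1780 + 2009)/(1331 - 843) = (1 - 1*(-52)) - (1780 + 2009)/(1331 - 843) = (1 + 52) - 3789/488 = 53 - 3789/488 = 22075/488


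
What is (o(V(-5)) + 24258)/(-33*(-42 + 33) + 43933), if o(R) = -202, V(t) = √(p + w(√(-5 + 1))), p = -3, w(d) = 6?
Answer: 12028/22115 ≈ 0.54388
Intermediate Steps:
V(t) = √3 (V(t) = √(-3 + 6) = √3)
(o(V(-5)) + 24258)/(-33*(-42 + 33) + 43933) = (-202 + 24258)/(-33*(-42 + 33) + 43933) = 24056/(-33*(-9) + 43933) = 24056/(297 + 43933) = 24056/44230 = 24056*(1/44230) = 12028/22115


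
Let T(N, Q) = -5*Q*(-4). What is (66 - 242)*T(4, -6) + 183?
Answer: 21303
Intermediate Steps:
T(N, Q) = 20*Q
(66 - 242)*T(4, -6) + 183 = (66 - 242)*(20*(-6)) + 183 = -176*(-120) + 183 = 21120 + 183 = 21303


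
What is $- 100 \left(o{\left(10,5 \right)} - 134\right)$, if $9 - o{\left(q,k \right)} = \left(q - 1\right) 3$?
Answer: $15200$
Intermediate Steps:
$o{\left(q,k \right)} = 12 - 3 q$ ($o{\left(q,k \right)} = 9 - \left(q - 1\right) 3 = 9 - \left(-1 + q\right) 3 = 9 - \left(-3 + 3 q\right) = 12 - 3 q$)
$- 100 \left(o{\left(10,5 \right)} - 134\right) = - 100 \left(\left(12 - 30\right) - 134\right) = - 100 \left(-18 - 134\right) = \left(-100\right) \left(-152\right) = 15200$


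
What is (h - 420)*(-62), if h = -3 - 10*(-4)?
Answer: 23746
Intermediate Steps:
h = 37 (h = -3 + 40 = 37)
(h - 420)*(-62) = (37 - 420)*(-62) = -383*(-62) = 23746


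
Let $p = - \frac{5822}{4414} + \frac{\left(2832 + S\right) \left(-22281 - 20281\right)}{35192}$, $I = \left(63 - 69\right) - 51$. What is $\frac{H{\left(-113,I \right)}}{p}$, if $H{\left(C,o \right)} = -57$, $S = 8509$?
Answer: $\frac{2213559204}{532705862903} \approx 0.0041553$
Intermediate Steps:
$I = -57$ ($I = -6 - 51 = -57$)
$p = - \frac{532705862903}{38834372}$ ($p = - \frac{5822}{4414} + \frac{\left(2832 + 8509\right) \left(-22281 - 20281\right)}{35192} = \left(-5822\right) \frac{1}{4414} + 11341 \left(-42562\right) \frac{1}{35192} = - \frac{2911}{2207} - \frac{241347821}{17596} = - \frac{532705862903}{38834372} \approx -13717.0$)
$\frac{H{\left(-113,I \right)}}{p} = - \frac{57}{- \frac{532705862903}{38834372}} = \left(-57\right) \left(- \frac{38834372}{532705862903}\right) = \frac{2213559204}{532705862903}$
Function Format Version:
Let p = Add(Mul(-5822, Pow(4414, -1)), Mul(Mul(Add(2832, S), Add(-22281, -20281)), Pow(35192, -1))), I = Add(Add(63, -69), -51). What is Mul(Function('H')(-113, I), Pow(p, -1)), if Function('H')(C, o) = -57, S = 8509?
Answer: Rational(2213559204, 532705862903) ≈ 0.0041553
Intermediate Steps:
I = -57 (I = Add(-6, -51) = -57)
p = Rational(-532705862903, 38834372) (p = Add(Mul(-5822, Pow(4414, -1)), Mul(Mul(Add(2832, 8509), Add(-22281, -20281)), Pow(35192, -1))) = Add(Mul(-5822, Rational(1, 4414)), Mul(Mul(11341, -42562), Rational(1, 35192))) = Add(Rational(-2911, 2207), Mul(-482695642, Rational(1, 35192))) = Add(Rational(-2911, 2207), Rational(-241347821, 17596)) = Rational(-532705862903, 38834372) ≈ -13717.)
Mul(Function('H')(-113, I), Pow(p, -1)) = Mul(-57, Pow(Rational(-532705862903, 38834372), -1)) = Mul(-57, Rational(-38834372, 532705862903)) = Rational(2213559204, 532705862903)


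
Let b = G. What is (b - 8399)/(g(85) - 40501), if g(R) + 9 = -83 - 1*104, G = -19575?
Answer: 27974/40697 ≈ 0.68737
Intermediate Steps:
b = -19575
g(R) = -196 (g(R) = -9 + (-83 - 1*104) = -9 + (-83 - 104) = -9 - 187 = -196)
(b - 8399)/(g(85) - 40501) = (-19575 - 8399)/(-196 - 40501) = -27974/(-40697) = -27974*(-1/40697) = 27974/40697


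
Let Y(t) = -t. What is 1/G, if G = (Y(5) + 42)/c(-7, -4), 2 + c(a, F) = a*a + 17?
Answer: 64/37 ≈ 1.7297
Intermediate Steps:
c(a, F) = 15 + a**2 (c(a, F) = -2 + (a*a + 17) = -2 + (a**2 + 17) = -2 + (17 + a**2) = 15 + a**2)
G = 37/64 (G = (-1*5 + 42)/(15 + (-7)**2) = (-5 + 42)/(15 + 49) = 37/64 ≈ 0.57813)
1/G = 1/(37/64) = 64/37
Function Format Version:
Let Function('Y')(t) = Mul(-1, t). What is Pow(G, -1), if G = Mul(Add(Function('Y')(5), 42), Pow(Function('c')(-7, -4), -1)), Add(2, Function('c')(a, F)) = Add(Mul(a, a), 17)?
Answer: Rational(64, 37) ≈ 1.7297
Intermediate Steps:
Function('c')(a, F) = Add(15, Pow(a, 2)) (Function('c')(a, F) = Add(-2, Add(Mul(a, a), 17)) = Add(-2, Add(Pow(a, 2), 17)) = Add(-2, Add(17, Pow(a, 2))) = Add(15, Pow(a, 2)))
G = Rational(37, 64) (G = Mul(Add(Mul(-1, 5), 42), Pow(Add(15, Pow(-7, 2)), -1)) = Mul(Add(-5, 42), Pow(Add(15, 49), -1)) = Mul(37, Pow(64, -1)) = Mul(37, Rational(1, 64)) = Rational(37, 64) ≈ 0.57813)
Pow(G, -1) = Pow(Rational(37, 64), -1) = Rational(64, 37)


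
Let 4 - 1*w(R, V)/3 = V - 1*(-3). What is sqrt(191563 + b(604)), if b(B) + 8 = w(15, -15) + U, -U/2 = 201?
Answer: sqrt(191201) ≈ 437.27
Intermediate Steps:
w(R, V) = 3 - 3*V (w(R, V) = 12 - 3*(V - 1*(-3)) = 12 - 3*(V + 3) = 12 - 3*(3 + V) = 12 + (-9 - 3*V) = 3 - 3*V)
U = -402 (U = -2*201 = -402)
b(B) = -362 (b(B) = -8 + ((3 - 3*(-15)) - 402) = -8 + ((3 + 45) - 402) = -8 + (48 - 402) = -8 - 354 = -362)
sqrt(191563 + b(604)) = sqrt(191563 - 362) = sqrt(191201)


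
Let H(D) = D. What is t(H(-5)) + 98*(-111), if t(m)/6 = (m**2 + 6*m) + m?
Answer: -10938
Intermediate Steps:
t(m) = 6*m**2 + 42*m (t(m) = 6*((m**2 + 6*m) + m) = 6*(m**2 + 7*m) = 6*m**2 + 42*m)
t(H(-5)) + 98*(-111) = 6*(-5)*(7 - 5) + 98*(-111) = 6*(-5)*2 - 10878 = -60 - 10878 = -10938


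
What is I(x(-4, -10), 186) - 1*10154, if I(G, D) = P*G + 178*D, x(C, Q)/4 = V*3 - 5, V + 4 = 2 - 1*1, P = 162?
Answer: 13882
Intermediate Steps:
V = -3 (V = -4 + (2 - 1*1) = -4 + (2 - 1) = -4 + 1 = -3)
x(C, Q) = -56 (x(C, Q) = 4*(-3*3 - 5) = 4*(-9 - 5) = 4*(-14) = -56)
I(G, D) = 162*G + 178*D
I(x(-4, -10), 186) - 1*10154 = (162*(-56) + 178*186) - 1*10154 = (-9072 + 33108) - 10154 = 24036 - 10154 = 13882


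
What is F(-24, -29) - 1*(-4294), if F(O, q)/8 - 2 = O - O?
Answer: 4310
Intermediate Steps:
F(O, q) = 16 (F(O, q) = 16 + 8*(O - O) = 16 + 8*0 = 16 + 0 = 16)
F(-24, -29) - 1*(-4294) = 16 - 1*(-4294) = 16 + 4294 = 4310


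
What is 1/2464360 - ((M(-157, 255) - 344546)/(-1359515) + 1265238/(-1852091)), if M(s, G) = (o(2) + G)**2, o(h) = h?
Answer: 593570320537898269/1241024832437974280 ≈ 0.47829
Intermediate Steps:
M(s, G) = (2 + G)**2
1/2464360 - ((M(-157, 255) - 344546)/(-1359515) + 1265238/(-1852091)) = 1/2464360 - (((2 + 255)**2 - 344546)/(-1359515) + 1265238/(-1852091)) = 1/2464360 - ((257**2 - 344546)*(-1/1359515) + 1265238*(-1/1852091)) = 1/2464360 - ((66049 - 344546)*(-1/1359515) - 1265238/1852091) = 1/2464360 - (-278497*(-1/1359515) - 1265238/1852091) = 1/2464360 - (278497/1359515 - 1265238/1852091) = 1/2464360 - 1*(-1204308252343/2517945495865) = 1/2464360 + 1204308252343/2517945495865 = 593570320537898269/1241024832437974280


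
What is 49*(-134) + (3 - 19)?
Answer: -6582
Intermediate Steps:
49*(-134) + (3 - 19) = -6566 - 16 = -6582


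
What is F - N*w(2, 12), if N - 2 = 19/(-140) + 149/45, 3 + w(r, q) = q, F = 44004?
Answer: 6154039/140 ≈ 43957.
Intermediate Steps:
w(r, q) = -3 + q
N = 6521/1260 (N = 2 + (19/(-140) + 149/45) = 2 + (19*(-1/140) + 149*(1/45)) = 2 + (-19/140 + 149/45) = 2 + 4001/1260 = 6521/1260 ≈ 5.1754)
F - N*w(2, 12) = 44004 - 6521*(-3 + 12)/1260 = 44004 - 6521*9/1260 = 44004 - 1*6521/140 = 44004 - 6521/140 = 6154039/140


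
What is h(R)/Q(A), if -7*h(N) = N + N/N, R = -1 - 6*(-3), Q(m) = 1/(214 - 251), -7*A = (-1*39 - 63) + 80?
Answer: 666/7 ≈ 95.143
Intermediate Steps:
A = 22/7 (A = -((-1*39 - 63) + 80)/7 = -((-39 - 63) + 80)/7 = -(-102 + 80)/7 = -1/7*(-22) = 22/7 ≈ 3.1429)
Q(m) = -1/37 (Q(m) = 1/(-37) = -1/37)
R = 17 (R = -1 + 18 = 17)
h(N) = -1/7 - N/7 (h(N) = -(N + N/N)/7 = -(N + 1)/7 = -(1 + N)/7 = -1/7 - N/7)
h(R)/Q(A) = (-1/7 - 1/7*17)/(-1/37) = (-1/7 - 17/7)*(-37) = -18/7*(-37) = 666/7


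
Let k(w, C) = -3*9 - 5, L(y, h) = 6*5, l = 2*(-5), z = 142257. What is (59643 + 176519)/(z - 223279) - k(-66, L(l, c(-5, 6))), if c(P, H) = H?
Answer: 1178271/40511 ≈ 29.085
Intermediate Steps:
l = -10
L(y, h) = 30
k(w, C) = -32 (k(w, C) = -27 - 5 = -32)
(59643 + 176519)/(z - 223279) - k(-66, L(l, c(-5, 6))) = (59643 + 176519)/(142257 - 223279) - 1*(-32) = 236162/(-81022) + 32 = 236162*(-1/81022) + 32 = -118081/40511 + 32 = 1178271/40511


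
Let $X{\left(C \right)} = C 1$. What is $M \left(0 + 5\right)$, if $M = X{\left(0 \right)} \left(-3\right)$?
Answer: $0$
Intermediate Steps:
$X{\left(C \right)} = C$
$M = 0$ ($M = 0 \left(-3\right) = 0$)
$M \left(0 + 5\right) = 0 \left(0 + 5\right) = 0 \cdot 5 = 0$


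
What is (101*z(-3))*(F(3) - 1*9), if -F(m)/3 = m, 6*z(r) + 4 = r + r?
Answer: 3030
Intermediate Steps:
z(r) = -2/3 + r/3 (z(r) = -2/3 + (r + r)/6 = -2/3 + (2*r)/6 = -2/3 + r/3)
F(m) = -3*m
(101*z(-3))*(F(3) - 1*9) = (101*(-2/3 + (1/3)*(-3)))*(-3*3 - 1*9) = (101*(-2/3 - 1))*(-9 - 9) = (101*(-5/3))*(-18) = -505/3*(-18) = 3030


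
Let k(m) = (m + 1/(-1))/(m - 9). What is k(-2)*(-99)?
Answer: -27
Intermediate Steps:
k(m) = (-1 + m)/(-9 + m) (k(m) = (m - 1)/(-9 + m) = (-1 + m)/(-9 + m))
k(-2)*(-99) = ((-1 - 2)/(-9 - 2))*(-99) = (-3/(-11))*(-99) = -1/11*(-3)*(-99) = (3/11)*(-99) = -27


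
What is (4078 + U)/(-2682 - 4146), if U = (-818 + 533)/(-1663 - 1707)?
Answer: -2748629/4602072 ≈ -0.59726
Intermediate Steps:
U = 57/674 (U = -285/(-3370) = -285*(-1/3370) = 57/674 ≈ 0.084570)
(4078 + U)/(-2682 - 4146) = (4078 + 57/674)/(-2682 - 4146) = (2748629/674)/(-6828) = (2748629/674)*(-1/6828) = -2748629/4602072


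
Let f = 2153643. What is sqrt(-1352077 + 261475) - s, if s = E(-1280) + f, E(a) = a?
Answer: -2152363 + 3*I*sqrt(121178) ≈ -2.1524e+6 + 1044.3*I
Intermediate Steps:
s = 2152363 (s = -1280 + 2153643 = 2152363)
sqrt(-1352077 + 261475) - s = sqrt(-1352077 + 261475) - 1*2152363 = sqrt(-1090602) - 2152363 = 3*I*sqrt(121178) - 2152363 = -2152363 + 3*I*sqrt(121178)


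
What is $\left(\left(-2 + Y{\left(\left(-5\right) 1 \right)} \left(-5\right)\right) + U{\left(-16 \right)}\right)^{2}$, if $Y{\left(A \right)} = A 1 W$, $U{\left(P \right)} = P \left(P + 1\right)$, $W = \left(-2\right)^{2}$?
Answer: $114244$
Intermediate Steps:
$W = 4$
$U{\left(P \right)} = P \left(1 + P\right)$
$Y{\left(A \right)} = 4 A$ ($Y{\left(A \right)} = A 1 \cdot 4 = A 4 = 4 A$)
$\left(\left(-2 + Y{\left(\left(-5\right) 1 \right)} \left(-5\right)\right) + U{\left(-16 \right)}\right)^{2} = \left(\left(-2 + 4 \left(\left(-5\right) 1\right) \left(-5\right)\right) - 16 \left(1 - 16\right)\right)^{2} = \left(\left(-2 + 4 \left(-5\right) \left(-5\right)\right) - -240\right)^{2} = \left(\left(-2 - -100\right) + 240\right)^{2} = \left(\left(-2 + 100\right) + 240\right)^{2} = \left(98 + 240\right)^{2} = 338^{2} = 114244$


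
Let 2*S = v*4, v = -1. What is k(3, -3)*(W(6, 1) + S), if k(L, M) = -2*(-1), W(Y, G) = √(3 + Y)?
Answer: 2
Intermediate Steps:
k(L, M) = 2
S = -2 (S = (-1*4)/2 = (½)*(-4) = -2)
k(3, -3)*(W(6, 1) + S) = 2*(√(3 + 6) - 2) = 2*(√9 - 2) = 2*(3 - 2) = 2*1 = 2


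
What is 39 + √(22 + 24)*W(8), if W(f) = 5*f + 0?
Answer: 39 + 40*√46 ≈ 310.29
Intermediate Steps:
W(f) = 5*f
39 + √(22 + 24)*W(8) = 39 + √(22 + 24)*(5*8) = 39 + √46*40 = 39 + 40*√46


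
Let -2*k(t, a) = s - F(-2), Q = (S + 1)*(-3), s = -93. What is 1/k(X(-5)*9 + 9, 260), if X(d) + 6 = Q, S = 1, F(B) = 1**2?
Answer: 1/47 ≈ 0.021277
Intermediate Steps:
F(B) = 1
Q = -6 (Q = (1 + 1)*(-3) = 2*(-3) = -6)
X(d) = -12 (X(d) = -6 - 6 = -12)
k(t, a) = 47 (k(t, a) = -(-93 - 1*1)/2 = -(-93 - 1)/2 = -1/2*(-94) = 47)
1/k(X(-5)*9 + 9, 260) = 1/47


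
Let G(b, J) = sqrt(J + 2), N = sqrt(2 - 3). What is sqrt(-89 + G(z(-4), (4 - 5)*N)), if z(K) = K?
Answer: sqrt(-89 + sqrt(2 - I)) ≈ 0.01836 - 9.3566*I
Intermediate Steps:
N = I (N = sqrt(-1) = I ≈ 1.0*I)
G(b, J) = sqrt(2 + J)
sqrt(-89 + G(z(-4), (4 - 5)*N)) = sqrt(-89 + sqrt(2 + (4 - 5)*I)) = sqrt(-89 + sqrt(2 - I))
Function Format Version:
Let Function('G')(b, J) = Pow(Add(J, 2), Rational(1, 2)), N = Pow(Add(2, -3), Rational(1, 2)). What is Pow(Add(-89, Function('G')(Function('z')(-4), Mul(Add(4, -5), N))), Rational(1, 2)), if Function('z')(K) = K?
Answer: Pow(Add(-89, Pow(Add(2, Mul(-1, I)), Rational(1, 2))), Rational(1, 2)) ≈ Add(0.01836, Mul(-9.3566, I))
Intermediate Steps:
N = I (N = Pow(-1, Rational(1, 2)) = I ≈ Mul(1.0000, I))
Function('G')(b, J) = Pow(Add(2, J), Rational(1, 2))
Pow(Add(-89, Function('G')(Function('z')(-4), Mul(Add(4, -5), N))), Rational(1, 2)) = Pow(Add(-89, Pow(Add(2, Mul(Add(4, -5), I)), Rational(1, 2))), Rational(1, 2)) = Pow(Add(-89, Pow(Add(2, Mul(-1, I)), Rational(1, 2))), Rational(1, 2))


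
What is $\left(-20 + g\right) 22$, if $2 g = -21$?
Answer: $-671$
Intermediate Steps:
$g = - \frac{21}{2}$ ($g = \frac{1}{2} \left(-21\right) = - \frac{21}{2} \approx -10.5$)
$\left(-20 + g\right) 22 = \left(-20 - \frac{21}{2}\right) 22 = \left(- \frac{61}{2}\right) 22 = -671$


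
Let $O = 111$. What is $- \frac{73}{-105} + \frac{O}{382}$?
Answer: $\frac{39541}{40110} \approx 0.98581$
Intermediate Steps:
$- \frac{73}{-105} + \frac{O}{382} = - \frac{73}{-105} + \frac{111}{382} = \left(-73\right) \left(- \frac{1}{105}\right) + 111 \cdot \frac{1}{382} = \frac{73}{105} + \frac{111}{382} = \frac{39541}{40110}$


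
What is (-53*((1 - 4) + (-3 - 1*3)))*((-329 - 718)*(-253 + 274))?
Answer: -10487799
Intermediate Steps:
(-53*((1 - 4) + (-3 - 1*3)))*((-329 - 718)*(-253 + 274)) = (-53*(-3 + (-3 - 3)))*(-1047*21) = -53*(-3 - 6)*(-21987) = -53*(-9)*(-21987) = 477*(-21987) = -10487799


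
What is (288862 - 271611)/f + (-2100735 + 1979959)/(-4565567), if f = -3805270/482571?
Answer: -38007120140001487/17373215138090 ≈ -2187.7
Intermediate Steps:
f = -3805270/482571 (f = -3805270*1/482571 = -3805270/482571 ≈ -7.8854)
(288862 - 271611)/f + (-2100735 + 1979959)/(-4565567) = (288862 - 271611)/(-3805270/482571) + (-2100735 + 1979959)/(-4565567) = 17251*(-482571/3805270) - 120776*(-1/4565567) = -8324832321/3805270 + 120776/4565567 = -38007120140001487/17373215138090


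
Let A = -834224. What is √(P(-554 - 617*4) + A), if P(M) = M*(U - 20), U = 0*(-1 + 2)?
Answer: 6*I*√21494 ≈ 879.65*I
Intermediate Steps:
U = 0 (U = 0*1 = 0)
P(M) = -20*M (P(M) = M*(0 - 20) = M*(-20) = -20*M)
√(P(-554 - 617*4) + A) = √(-20*(-554 - 617*4) - 834224) = √(-20*(-554 - 2468) - 834224) = √(-20*(-3022) - 834224) = √(60440 - 834224) = √(-773784) = 6*I*√21494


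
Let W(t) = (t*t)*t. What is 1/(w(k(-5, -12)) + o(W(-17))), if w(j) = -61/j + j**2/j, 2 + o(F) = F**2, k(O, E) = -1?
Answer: 1/24137627 ≈ 4.1429e-8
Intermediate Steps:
W(t) = t**3 (W(t) = t**2*t = t**3)
o(F) = -2 + F**2
w(j) = j - 61/j (w(j) = -61/j + j = j - 61/j)
1/(w(k(-5, -12)) + o(W(-17))) = 1/((-1 - 61/(-1)) + (-2 + ((-17)**3)**2)) = 1/((-1 - 61*(-1)) + (-2 + (-4913)**2)) = 1/((-1 + 61) + (-2 + 24137569)) = 1/(60 + 24137567) = 1/24137627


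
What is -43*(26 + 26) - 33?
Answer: -2269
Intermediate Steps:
-43*(26 + 26) - 33 = -43*52 - 33 = -2236 - 33 = -2269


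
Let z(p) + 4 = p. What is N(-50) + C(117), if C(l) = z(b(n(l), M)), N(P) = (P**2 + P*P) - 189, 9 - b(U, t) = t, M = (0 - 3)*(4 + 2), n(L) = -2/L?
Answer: 4834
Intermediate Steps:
M = -18 (M = -3*6 = -18)
b(U, t) = 9 - t
z(p) = -4 + p
N(P) = -189 + 2*P**2 (N(P) = (P**2 + P**2) - 189 = 2*P**2 - 189 = -189 + 2*P**2)
C(l) = 23 (C(l) = -4 + (9 - 1*(-18)) = -4 + (9 + 18) = -4 + 27 = 23)
N(-50) + C(117) = (-189 + 2*(-50)**2) + 23 = (-189 + 2*2500) + 23 = (-189 + 5000) + 23 = 4811 + 23 = 4834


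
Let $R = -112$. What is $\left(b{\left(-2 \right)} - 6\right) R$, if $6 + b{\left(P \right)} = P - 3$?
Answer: $1904$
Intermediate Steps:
$b{\left(P \right)} = -9 + P$ ($b{\left(P \right)} = -6 + \left(P - 3\right) = -6 + \left(-3 + P\right) = -9 + P$)
$\left(b{\left(-2 \right)} - 6\right) R = \left(\left(-9 - 2\right) - 6\right) \left(-112\right) = \left(-11 - 6\right) \left(-112\right) = \left(-17\right) \left(-112\right) = 1904$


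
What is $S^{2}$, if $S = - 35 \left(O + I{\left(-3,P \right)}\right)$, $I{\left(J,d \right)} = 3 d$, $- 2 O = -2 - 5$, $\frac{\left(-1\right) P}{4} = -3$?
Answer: $\frac{7645225}{4} \approx 1.9113 \cdot 10^{6}$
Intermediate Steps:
$P = 12$ ($P = \left(-4\right) \left(-3\right) = 12$)
$O = \frac{7}{2}$ ($O = - \frac{-2 - 5}{2} = \left(- \frac{1}{2}\right) \left(-7\right) = \frac{7}{2} \approx 3.5$)
$S = - \frac{2765}{2}$ ($S = - 35 \left(\frac{7}{2} + 3 \cdot 12\right) = - 35 \left(\frac{7}{2} + 36\right) = \left(-35\right) \frac{79}{2} = - \frac{2765}{2} \approx -1382.5$)
$S^{2} = \left(- \frac{2765}{2}\right)^{2} = \frac{7645225}{4}$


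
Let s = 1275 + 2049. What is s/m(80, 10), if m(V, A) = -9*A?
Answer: -554/15 ≈ -36.933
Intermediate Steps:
s = 3324
s/m(80, 10) = 3324/((-9*10)) = 3324/(-90) = 3324*(-1/90) = -554/15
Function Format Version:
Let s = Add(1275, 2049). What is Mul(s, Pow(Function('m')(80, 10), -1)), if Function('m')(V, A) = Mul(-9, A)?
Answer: Rational(-554, 15) ≈ -36.933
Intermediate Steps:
s = 3324
Mul(s, Pow(Function('m')(80, 10), -1)) = Mul(3324, Pow(Mul(-9, 10), -1)) = Mul(3324, Pow(-90, -1)) = Mul(3324, Rational(-1, 90)) = Rational(-554, 15)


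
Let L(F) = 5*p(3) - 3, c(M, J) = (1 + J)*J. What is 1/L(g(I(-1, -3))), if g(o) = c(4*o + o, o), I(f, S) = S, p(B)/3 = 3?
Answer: 1/42 ≈ 0.023810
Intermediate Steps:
c(M, J) = J*(1 + J)
p(B) = 9 (p(B) = 3*3 = 9)
g(o) = o*(1 + o)
L(F) = 42 (L(F) = 5*9 - 3 = 45 - 3 = 42)
1/L(g(I(-1, -3))) = 1/42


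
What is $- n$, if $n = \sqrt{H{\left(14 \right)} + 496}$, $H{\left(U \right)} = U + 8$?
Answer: $- \sqrt{518} \approx -22.76$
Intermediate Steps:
$H{\left(U \right)} = 8 + U$
$n = \sqrt{518}$ ($n = \sqrt{\left(8 + 14\right) + 496} = \sqrt{22 + 496} = \sqrt{518} \approx 22.76$)
$- n = - \sqrt{518}$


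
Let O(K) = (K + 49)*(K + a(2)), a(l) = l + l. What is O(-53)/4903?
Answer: 196/4903 ≈ 0.039976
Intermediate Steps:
a(l) = 2*l
O(K) = (4 + K)*(49 + K) (O(K) = (K + 49)*(K + 2*2) = (49 + K)*(K + 4) = (49 + K)*(4 + K) = (4 + K)*(49 + K))
O(-53)/4903 = (196 + (-53)² + 53*(-53))/4903 = (196 + 2809 - 2809)*(1/4903) = 196*(1/4903) = 196/4903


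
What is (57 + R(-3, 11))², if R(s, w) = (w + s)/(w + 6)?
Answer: 954529/289 ≈ 3302.9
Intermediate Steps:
R(s, w) = (s + w)/(6 + w)
(57 + R(-3, 11))² = (57 + (-3 + 11)/(6 + 11))² = (57 + 8/17)² = (977/17)² = 954529/289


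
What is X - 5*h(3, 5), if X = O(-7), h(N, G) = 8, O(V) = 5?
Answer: -35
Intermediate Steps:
X = 5
X - 5*h(3, 5) = 5 - 5*8 = 5 - 40 = -35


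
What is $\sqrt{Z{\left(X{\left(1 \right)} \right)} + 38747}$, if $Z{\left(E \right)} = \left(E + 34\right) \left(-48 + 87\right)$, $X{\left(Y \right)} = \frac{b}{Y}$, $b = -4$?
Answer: $\sqrt{39917} \approx 199.79$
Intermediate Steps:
$X{\left(Y \right)} = - \frac{4}{Y}$
$Z{\left(E \right)} = 1326 + 39 E$ ($Z{\left(E \right)} = \left(34 + E\right) 39 = 1326 + 39 E$)
$\sqrt{Z{\left(X{\left(1 \right)} \right)} + 38747} = \sqrt{\left(1326 + 39 \left(- \frac{4}{1}\right)\right) + 38747} = \sqrt{\left(1326 + 39 \left(\left(-4\right) 1\right)\right) + 38747} = \sqrt{\left(1326 + 39 \left(-4\right)\right) + 38747} = \sqrt{\left(1326 - 156\right) + 38747} = \sqrt{1170 + 38747} = \sqrt{39917}$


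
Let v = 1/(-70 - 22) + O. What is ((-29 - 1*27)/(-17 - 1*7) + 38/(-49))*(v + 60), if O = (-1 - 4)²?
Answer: 255793/1932 ≈ 132.40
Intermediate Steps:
O = 25 (O = (-5)² = 25)
v = 2299/92 (v = 1/(-70 - 22) + 25 = 1/(-92) + 25 = -1/92 + 25 = 2299/92 ≈ 24.989)
((-29 - 1*27)/(-17 - 1*7) + 38/(-49))*(v + 60) = ((-29 - 1*27)/(-17 - 1*7) + 38/(-49))*(2299/92 + 60) = ((-29 - 27)/(-17 - 7) + 38*(-1/49))*(7819/92) = (-56/(-24) - 38/49)*(7819/92) = (-56*(-1/24) - 38/49)*(7819/92) = (7/3 - 38/49)*(7819/92) = (229/147)*(7819/92) = 255793/1932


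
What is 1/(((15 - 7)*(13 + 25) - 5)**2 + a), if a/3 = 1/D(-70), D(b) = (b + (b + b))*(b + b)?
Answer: 9800/876129801 ≈ 1.1186e-5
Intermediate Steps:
D(b) = 6*b**2 (D(b) = (b + 2*b)*(2*b) = (3*b)*(2*b) = 6*b**2)
a = 1/9800 (a = 3/((6*(-70)**2)) = 3/((6*4900)) = 3/29400 = 3*(1/29400) = 1/9800 ≈ 0.00010204)
1/(((15 - 7)*(13 + 25) - 5)**2 + a) = 1/(((15 - 7)*(13 + 25) - 5)**2 + 1/9800) = 1/((8*38 - 5)**2 + 1/9800) = 1/((304 - 5)**2 + 1/9800) = 1/(299**2 + 1/9800) = 1/(89401 + 1/9800) = 1/(876129801/9800) = 9800/876129801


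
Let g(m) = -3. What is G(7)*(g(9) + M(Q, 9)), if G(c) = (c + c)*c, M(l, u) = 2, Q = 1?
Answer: -98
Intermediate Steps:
G(c) = 2*c² (G(c) = (2*c)*c = 2*c²)
G(7)*(g(9) + M(Q, 9)) = (2*7²)*(-3 + 2) = (2*49)*(-1) = 98*(-1) = -98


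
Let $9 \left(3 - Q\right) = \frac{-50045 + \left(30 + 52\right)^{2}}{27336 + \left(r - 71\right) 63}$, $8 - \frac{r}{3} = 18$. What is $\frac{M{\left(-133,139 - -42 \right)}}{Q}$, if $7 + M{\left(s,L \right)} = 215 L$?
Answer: $\frac{1836039339}{152398} \approx 12048.0$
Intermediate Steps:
$r = -30$ ($r = 24 - 54 = -30$)
$M{\left(s,L \right)} = -7 + 215 L$
$Q = \frac{609592}{188757}$ ($Q = 3 - \frac{\left(-50045 + \left(30 + 52\right)^{2}\right) \frac{1}{27336 + \left(-30 - 71\right) 63}}{9} = 3 - \frac{\left(-50045 + 82^{2}\right) \frac{1}{27336 - 6363}}{9} = 3 - \frac{\left(-50045 + 6724\right) \frac{1}{27336 - 6363}}{9} = 3 - \frac{\left(-43321\right) \frac{1}{20973}}{9} = 3 - - \frac{43321}{188757} = 3 + \frac{43321}{188757} = \frac{609592}{188757} \approx 3.2295$)
$\frac{M{\left(-133,139 - -42 \right)}}{Q} = \frac{-7 + 215 \left(139 - -42\right)}{\frac{609592}{188757}} = \left(-7 + 215 \left(139 + 42\right)\right) \frac{188757}{609592} = \left(-7 + 215 \cdot 181\right) \frac{188757}{609592} = \left(-7 + 38915\right) \frac{188757}{609592} = 38908 \cdot \frac{188757}{609592} = \frac{1836039339}{152398}$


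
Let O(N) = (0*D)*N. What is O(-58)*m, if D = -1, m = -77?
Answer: 0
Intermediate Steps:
O(N) = 0 (O(N) = (0*(-1))*N = 0*N = 0)
O(-58)*m = 0*(-77) = 0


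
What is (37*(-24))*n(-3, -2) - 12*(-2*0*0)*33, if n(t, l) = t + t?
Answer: 5328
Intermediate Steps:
n(t, l) = 2*t
(37*(-24))*n(-3, -2) - 12*(-2*0*0)*33 = (37*(-24))*(2*(-3)) - 12*(-2*0*0)*33 = -888*(-6) - 12*(0*0)*33 = 5328 - 12*0*33 = 5328 - 0*33 = 5328 - 1*0 = 5328 + 0 = 5328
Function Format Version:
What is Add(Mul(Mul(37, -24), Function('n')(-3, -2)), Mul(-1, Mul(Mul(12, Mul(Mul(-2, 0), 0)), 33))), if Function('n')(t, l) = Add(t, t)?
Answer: 5328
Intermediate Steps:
Function('n')(t, l) = Mul(2, t)
Add(Mul(Mul(37, -24), Function('n')(-3, -2)), Mul(-1, Mul(Mul(12, Mul(Mul(-2, 0), 0)), 33))) = Add(Mul(Mul(37, -24), Mul(2, -3)), Mul(-1, Mul(Mul(12, Mul(Mul(-2, 0), 0)), 33))) = Add(Mul(-888, -6), Mul(-1, Mul(Mul(12, Mul(0, 0)), 33))) = Add(5328, Mul(-1, Mul(Mul(12, 0), 33))) = Add(5328, Mul(-1, Mul(0, 33))) = Add(5328, Mul(-1, 0)) = Add(5328, 0) = 5328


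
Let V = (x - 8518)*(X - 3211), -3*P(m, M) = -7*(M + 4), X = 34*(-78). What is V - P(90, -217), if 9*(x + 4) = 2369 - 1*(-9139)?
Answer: 127404481/3 ≈ 4.2468e+7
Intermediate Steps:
x = 3824/3 (x = -4 + (2369 - 1*(-9139))/9 = -4 + (2369 + 9139)/9 = -4 + (⅑)*11508 = -4 + 3836/3 = 3824/3 ≈ 1274.7)
X = -2652
P(m, M) = 28/3 + 7*M/3 (P(m, M) = -(-7)*(M + 4)/3 = -(-7)*(4 + M)/3 = -(-28 - 7*M)/3 = 28/3 + 7*M/3)
V = 127402990/3 (V = (3824/3 - 8518)*(-2652 - 3211) = -21730/3*(-5863) = 127402990/3 ≈ 4.2468e+7)
V - P(90, -217) = 127402990/3 - (28/3 + (7/3)*(-217)) = 127402990/3 - (28/3 - 1519/3) = 127402990/3 - 1*(-497) = 127402990/3 + 497 = 127404481/3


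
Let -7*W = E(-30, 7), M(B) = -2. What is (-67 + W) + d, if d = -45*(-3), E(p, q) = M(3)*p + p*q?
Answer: 626/7 ≈ 89.429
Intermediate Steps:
E(p, q) = -2*p + p*q
W = 150/7 (W = -(-30)*(-2 + 7)/7 = -(-30)*5/7 = -⅐*(-150) = 150/7 ≈ 21.429)
d = 135
(-67 + W) + d = (-67 + 150/7) + 135 = -319/7 + 135 = 626/7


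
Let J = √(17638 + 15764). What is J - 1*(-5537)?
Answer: 5537 + √33402 ≈ 5719.8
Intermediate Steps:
J = √33402 ≈ 182.76
J - 1*(-5537) = √33402 - 1*(-5537) = √33402 + 5537 = 5537 + √33402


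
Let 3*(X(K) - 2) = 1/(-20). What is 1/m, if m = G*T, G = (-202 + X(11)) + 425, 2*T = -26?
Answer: -60/175487 ≈ -0.00034191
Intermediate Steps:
T = -13 (T = (½)*(-26) = -13)
X(K) = 119/60 (X(K) = 2 + (⅓)/(-20) = 2 + (⅓)*(-1/20) = 2 - 1/60 = 119/60)
G = 13499/60 (G = (-202 + 119/60) + 425 = -12001/60 + 425 = 13499/60 ≈ 224.98)
m = -175487/60 (m = (13499/60)*(-13) = -175487/60 ≈ -2924.8)
1/m = 1/(-175487/60) = -60/175487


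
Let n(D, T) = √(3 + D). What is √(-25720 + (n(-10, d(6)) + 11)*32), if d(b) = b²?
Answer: 2*√(-6342 + 8*I*√7) ≈ 0.26578 + 159.27*I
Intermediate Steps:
√(-25720 + (n(-10, d(6)) + 11)*32) = √(-25720 + (√(3 - 10) + 11)*32) = √(-25720 + (√(-7) + 11)*32) = √(-25720 + (I*√7 + 11)*32) = √(-25720 + (11 + I*√7)*32) = √(-25720 + (352 + 32*I*√7)) = √(-25368 + 32*I*√7)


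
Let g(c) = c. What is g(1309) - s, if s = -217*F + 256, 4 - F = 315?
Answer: -66434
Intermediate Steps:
F = -311 (F = 4 - 1*315 = 4 - 315 = -311)
s = 67743 (s = -217*(-311) + 256 = 67487 + 256 = 67743)
g(1309) - s = 1309 - 1*67743 = 1309 - 67743 = -66434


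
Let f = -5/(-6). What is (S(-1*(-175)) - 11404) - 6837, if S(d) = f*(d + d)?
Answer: -53848/3 ≈ -17949.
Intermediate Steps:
f = 5/6 (f = -5*(-1/6) = 5/6 ≈ 0.83333)
S(d) = 5*d/3 (S(d) = 5*(d + d)/6 = 5*(2*d)/6 = 5*d/3)
(S(-1*(-175)) - 11404) - 6837 = (5*(-1*(-175))/3 - 11404) - 6837 = ((5/3)*175 - 11404) - 6837 = (875/3 - 11404) - 6837 = -33337/3 - 6837 = -53848/3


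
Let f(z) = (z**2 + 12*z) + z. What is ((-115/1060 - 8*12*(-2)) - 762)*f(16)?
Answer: -14020108/53 ≈ -2.6453e+5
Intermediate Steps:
f(z) = z**2 + 13*z
((-115/1060 - 8*12*(-2)) - 762)*f(16) = ((-115/1060 - 8*12*(-2)) - 762)*(16*(13 + 16)) = ((-115*1/1060 - 96*(-2)) - 762)*(16*29) = ((-23/212 + 192) - 762)*464 = (40681/212 - 762)*464 = -120863/212*464 = -14020108/53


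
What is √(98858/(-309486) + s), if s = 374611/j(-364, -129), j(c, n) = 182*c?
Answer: I*√18953851829934390/56326452 ≈ 2.4442*I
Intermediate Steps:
s = -374611/66248 (s = 374611/((182*(-364))) = 374611/(-66248) = 374611*(-1/66248) = -374611/66248 ≈ -5.6547)
√(98858/(-309486) + s) = √(98858/(-309486) - 374611/66248) = √(98858*(-1/309486) - 374611/66248) = √(-49429/154743 - 374611/66248) = √(-61243002365/10251414264) = I*√18953851829934390/56326452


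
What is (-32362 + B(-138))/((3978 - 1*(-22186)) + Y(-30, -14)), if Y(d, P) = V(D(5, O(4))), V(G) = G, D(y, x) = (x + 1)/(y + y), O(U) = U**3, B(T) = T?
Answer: -65000/52341 ≈ -1.2419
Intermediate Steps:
D(y, x) = (1 + x)/(2*y) (D(y, x) = (1 + x)/((2*y)) = (1 + x)*(1/(2*y)) = (1 + x)/(2*y))
Y(d, P) = 13/2 (Y(d, P) = (1/2)*(1 + 4**3)/5 = (1/2)*(1/5)*(1 + 64) = (1/2)*(1/5)*65 = 13/2)
(-32362 + B(-138))/((3978 - 1*(-22186)) + Y(-30, -14)) = (-32362 - 138)/((3978 - 1*(-22186)) + 13/2) = -32500/((3978 + 22186) + 13/2) = -32500/(26164 + 13/2) = -32500/52341/2 = -32500*2/52341 = -65000/52341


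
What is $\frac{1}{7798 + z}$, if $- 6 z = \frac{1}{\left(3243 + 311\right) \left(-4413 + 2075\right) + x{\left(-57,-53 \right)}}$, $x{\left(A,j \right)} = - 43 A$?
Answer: $\frac{49840806}{388658605189} \approx 0.00012824$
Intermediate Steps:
$z = \frac{1}{49840806}$ ($z = - \frac{1}{6 \left(\left(3243 + 311\right) \left(-4413 + 2075\right) - -2451\right)} = - \frac{1}{6 \left(3554 \left(-2338\right) + 2451\right)} = - \frac{1}{6 \left(-8309252 + 2451\right)} = - \frac{1}{6 \left(-8306801\right)} = \left(- \frac{1}{6}\right) \left(- \frac{1}{8306801}\right) = \frac{1}{49840806} \approx 2.0064 \cdot 10^{-8}$)
$\frac{1}{7798 + z} = \frac{1}{7798 + \frac{1}{49840806}} = \frac{1}{\frac{388658605189}{49840806}} = \frac{49840806}{388658605189}$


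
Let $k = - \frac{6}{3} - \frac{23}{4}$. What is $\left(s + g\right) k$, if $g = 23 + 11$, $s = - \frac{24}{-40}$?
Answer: $- \frac{5363}{20} \approx -268.15$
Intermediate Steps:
$s = \frac{3}{5}$ ($s = \left(-24\right) \left(- \frac{1}{40}\right) = \frac{3}{5} \approx 0.6$)
$k = - \frac{31}{4}$ ($k = \left(-6\right) \frac{1}{3} - \frac{23}{4} = -2 - \frac{23}{4} = - \frac{31}{4} \approx -7.75$)
$g = 34$
$\left(s + g\right) k = \left(\frac{3}{5} + 34\right) \left(- \frac{31}{4}\right) = \frac{173}{5} \left(- \frac{31}{4}\right) = - \frac{5363}{20}$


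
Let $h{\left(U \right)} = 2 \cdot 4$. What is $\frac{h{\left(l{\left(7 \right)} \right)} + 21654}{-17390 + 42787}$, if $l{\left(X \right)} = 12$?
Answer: $\frac{21662}{25397} \approx 0.85294$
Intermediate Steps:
$h{\left(U \right)} = 8$
$\frac{h{\left(l{\left(7 \right)} \right)} + 21654}{-17390 + 42787} = \frac{8 + 21654}{-17390 + 42787} = \frac{21662}{25397}$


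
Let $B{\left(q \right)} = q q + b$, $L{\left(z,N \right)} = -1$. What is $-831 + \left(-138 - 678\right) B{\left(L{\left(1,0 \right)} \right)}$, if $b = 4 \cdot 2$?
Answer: $-8175$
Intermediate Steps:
$b = 8$
$B{\left(q \right)} = 8 + q^{2}$ ($B{\left(q \right)} = q q + 8 = q^{2} + 8 = 8 + q^{2}$)
$-831 + \left(-138 - 678\right) B{\left(L{\left(1,0 \right)} \right)} = -831 + \left(-138 - 678\right) \left(8 + \left(-1\right)^{2}\right) = -831 - 816 \left(8 + 1\right) = -831 - 7344 = -8175$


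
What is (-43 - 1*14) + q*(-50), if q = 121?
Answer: -6107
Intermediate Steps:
(-43 - 1*14) + q*(-50) = (-43 - 1*14) + 121*(-50) = (-43 - 14) - 6050 = -57 - 6050 = -6107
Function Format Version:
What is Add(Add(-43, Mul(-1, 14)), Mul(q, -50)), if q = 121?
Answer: -6107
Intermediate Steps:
Add(Add(-43, Mul(-1, 14)), Mul(q, -50)) = Add(Add(-43, Mul(-1, 14)), Mul(121, -50)) = Add(Add(-43, -14), -6050) = Add(-57, -6050) = -6107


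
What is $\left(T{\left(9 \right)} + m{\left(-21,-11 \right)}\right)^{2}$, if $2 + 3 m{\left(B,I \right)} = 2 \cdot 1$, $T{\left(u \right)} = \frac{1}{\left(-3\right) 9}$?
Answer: $\frac{1}{729} \approx 0.0013717$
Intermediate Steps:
$T{\left(u \right)} = - \frac{1}{27}$ ($T{\left(u \right)} = \frac{1}{-27} = - \frac{1}{27}$)
$m{\left(B,I \right)} = 0$ ($m{\left(B,I \right)} = - \frac{2}{3} + \frac{2 \cdot 1}{3} = - \frac{2}{3} + \frac{1}{3} \cdot 2 = - \frac{2}{3} + \frac{2}{3} = 0$)
$\left(T{\left(9 \right)} + m{\left(-21,-11 \right)}\right)^{2} = \left(- \frac{1}{27} + 0\right)^{2} = \left(- \frac{1}{27}\right)^{2} = \frac{1}{729}$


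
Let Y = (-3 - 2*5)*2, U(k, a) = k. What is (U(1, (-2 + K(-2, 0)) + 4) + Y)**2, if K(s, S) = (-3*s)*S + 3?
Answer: 625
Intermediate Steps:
K(s, S) = 3 - 3*S*s (K(s, S) = -3*S*s + 3 = 3 - 3*S*s)
Y = -26 (Y = (-3 - 10)*2 = -13*2 = -26)
(U(1, (-2 + K(-2, 0)) + 4) + Y)**2 = (1 - 26)**2 = (-25)**2 = 625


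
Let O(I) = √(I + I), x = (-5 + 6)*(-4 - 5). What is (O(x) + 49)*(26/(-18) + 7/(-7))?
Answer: -1078/9 - 22*I*√2/3 ≈ -119.78 - 10.371*I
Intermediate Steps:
x = -9 (x = 1*(-9) = -9)
O(I) = √2*√I (O(I) = √(2*I) = √2*√I)
(O(x) + 49)*(26/(-18) + 7/(-7)) = (√2*√(-9) + 49)*(26/(-18) + 7/(-7)) = (√2*(3*I) + 49)*(26*(-1/18) + 7*(-⅐)) = (3*I*√2 + 49)*(-13/9 - 1) = (49 + 3*I*√2)*(-22/9) = -1078/9 - 22*I*√2/3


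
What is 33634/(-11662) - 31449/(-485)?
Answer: 175222874/2828035 ≈ 61.959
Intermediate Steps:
33634/(-11662) - 31449/(-485) = 33634*(-1/11662) - 31449*(-1/485) = -16817/5831 + 31449/485 = 175222874/2828035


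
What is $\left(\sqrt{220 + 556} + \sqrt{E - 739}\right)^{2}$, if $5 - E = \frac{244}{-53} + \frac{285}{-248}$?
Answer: $\frac{627665}{13144} + \frac{2 i \sqrt{1525511802309}}{1643} \approx 47.753 + 1503.5 i$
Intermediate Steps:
$E = \frac{141337}{13144}$ ($E = 5 - \left(\frac{244}{-53} + \frac{285}{-248}\right) = 5 - \left(244 \left(- \frac{1}{53}\right) + 285 \left(- \frac{1}{248}\right)\right) = 5 - \left(- \frac{244}{53} - \frac{285}{248}\right) = 5 - - \frac{75617}{13144} = 5 + \frac{75617}{13144} = \frac{141337}{13144} \approx 10.753$)
$\left(\sqrt{220 + 556} + \sqrt{E - 739}\right)^{2} = \left(\sqrt{220 + 556} + \sqrt{\frac{141337}{13144} - 739}\right)^{2} = \left(\sqrt{776} + \sqrt{- \frac{9572079}{13144}}\right)^{2} = \left(2 \sqrt{194} + \frac{i \sqrt{31453851594}}{6572}\right)^{2}$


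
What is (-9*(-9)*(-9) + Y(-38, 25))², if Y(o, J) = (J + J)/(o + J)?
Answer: 90763729/169 ≈ 5.3706e+5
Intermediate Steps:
Y(o, J) = 2*J/(J + o) (Y(o, J) = (2*J)/(J + o) = 2*J/(J + o))
(-9*(-9)*(-9) + Y(-38, 25))² = (-9*(-9)*(-9) + 2*25/(25 - 38))² = (81*(-9) + 2*25/(-13))² = (-729 + 2*25*(-1/13))² = (-729 - 50/13)² = (-9527/13)² = 90763729/169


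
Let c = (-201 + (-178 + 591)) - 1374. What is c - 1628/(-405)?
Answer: -468982/405 ≈ -1158.0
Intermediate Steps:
c = -1162 (c = (-201 + 413) - 1374 = 212 - 1374 = -1162)
c - 1628/(-405) = -1162 - 1628/(-405) = -1162 - 1628*(-1)/405 = -1162 - 1*(-1628/405) = -1162 + 1628/405 = -468982/405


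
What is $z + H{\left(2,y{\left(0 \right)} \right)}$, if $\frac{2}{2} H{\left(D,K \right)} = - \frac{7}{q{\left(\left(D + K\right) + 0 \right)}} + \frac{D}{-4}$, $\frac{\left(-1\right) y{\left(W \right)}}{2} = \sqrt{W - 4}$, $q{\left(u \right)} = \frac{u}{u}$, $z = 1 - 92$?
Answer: $- \frac{197}{2} \approx -98.5$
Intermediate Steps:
$z = -91$
$q{\left(u \right)} = 1$
$y{\left(W \right)} = - 2 \sqrt{-4 + W}$ ($y{\left(W \right)} = - 2 \sqrt{W - 4} = - 2 \sqrt{-4 + W}$)
$H{\left(D,K \right)} = -7 - \frac{D}{4}$ ($H{\left(D,K \right)} = - \frac{7}{1} + \frac{D}{-4} = \left(-7\right) 1 + D \left(- \frac{1}{4}\right) = -7 - \frac{D}{4}$)
$z + H{\left(2,y{\left(0 \right)} \right)} = -91 - \frac{15}{2} = - \frac{197}{2}$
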